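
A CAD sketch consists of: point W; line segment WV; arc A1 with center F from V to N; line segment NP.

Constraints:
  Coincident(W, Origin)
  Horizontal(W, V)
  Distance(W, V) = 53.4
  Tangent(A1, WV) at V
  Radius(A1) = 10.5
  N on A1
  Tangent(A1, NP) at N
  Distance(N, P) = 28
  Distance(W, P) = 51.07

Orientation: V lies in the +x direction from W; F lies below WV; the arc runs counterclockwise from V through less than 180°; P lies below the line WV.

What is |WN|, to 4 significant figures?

43.93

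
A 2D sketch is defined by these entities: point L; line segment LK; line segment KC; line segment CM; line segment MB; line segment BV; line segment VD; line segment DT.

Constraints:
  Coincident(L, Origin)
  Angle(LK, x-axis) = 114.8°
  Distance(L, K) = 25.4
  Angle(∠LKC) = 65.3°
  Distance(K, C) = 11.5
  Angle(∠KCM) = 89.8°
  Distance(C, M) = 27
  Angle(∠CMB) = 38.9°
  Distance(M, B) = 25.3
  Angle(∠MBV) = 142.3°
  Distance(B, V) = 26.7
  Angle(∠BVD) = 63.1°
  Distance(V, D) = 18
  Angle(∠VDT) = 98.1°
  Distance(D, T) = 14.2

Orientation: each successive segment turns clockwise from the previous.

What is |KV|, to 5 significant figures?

20.044

L is at the origin; LK runs at 114.8° with length 25.4, so K = (-10.654, 23.058). ∠LKC = 65.3° gives KC at 0.10000° from the x-axis; with |KC| = 11.5, C = (0.84590, 23.078). ∠KCM = 89.8° gives CM at -90.100° from the x-axis; with |CM| = 27.0, M = (0.79878, -3.9223). ∠CMB = 38.9° gives MB at 128.80° from the x-axis; with |MB| = 25.3, B = (-15.054, 15.795). ∠MBV = 142.3° gives BV at 91.100° from the x-axis; with |BV| = 26.7, V = (-15.567, 42.490). Then |KV| = |V − K| = 20.044.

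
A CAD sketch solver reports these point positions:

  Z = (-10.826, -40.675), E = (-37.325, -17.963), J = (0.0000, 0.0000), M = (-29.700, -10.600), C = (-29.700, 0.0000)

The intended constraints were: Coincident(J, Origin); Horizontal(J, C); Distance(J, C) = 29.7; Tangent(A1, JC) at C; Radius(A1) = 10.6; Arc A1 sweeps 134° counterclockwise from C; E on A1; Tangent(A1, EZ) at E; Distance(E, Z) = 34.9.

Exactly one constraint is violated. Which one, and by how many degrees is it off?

Tangent(A1, EZ) at E — off by 5.40°.

J = (0.00, 0.00) ✓; J.y = 0.00, C.y = 0.00 ✓; |JC| = 29.70 ✓; ∠(MC, CJ) = 90.00° ✓; |MC| = 10.60 ✓; bearing(M→E) − bearing(M→C) = 134.0° ✓; |ME| = 10.60 ✓; ∠(ME, EZ) = 84.60° ✗; |EZ| = 34.90 ✓.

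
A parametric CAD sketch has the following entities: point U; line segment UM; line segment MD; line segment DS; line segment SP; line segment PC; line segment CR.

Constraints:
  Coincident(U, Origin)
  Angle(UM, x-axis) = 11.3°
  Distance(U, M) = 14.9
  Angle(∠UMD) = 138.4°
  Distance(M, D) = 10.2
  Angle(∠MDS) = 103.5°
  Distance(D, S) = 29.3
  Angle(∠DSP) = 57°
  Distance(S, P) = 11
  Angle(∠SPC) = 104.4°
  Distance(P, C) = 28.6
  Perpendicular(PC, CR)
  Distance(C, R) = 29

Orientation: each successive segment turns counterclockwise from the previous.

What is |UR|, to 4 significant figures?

50.45

U is at the origin; UM runs at 11.3° with length 14.9, so M = (14.61, 2.920). ∠UMD = 138.4° gives MD at 52.90° from the x-axis; with |MD| = 10.2, D = (20.76, 11.05). ∠MDS = 103.5° gives DS at 129.4° from the x-axis; with |DS| = 29.3, S = (2.166, 33.70). ∠DSP = 57.0° gives SP at -107.6° from the x-axis; with |SP| = 11.0, P = (-1.160, 23.21). ∠SPC = 104.4° gives PC at -32.00° from the x-axis; with |PC| = 28.6, C = (23.09, 8.055). PC ⟂ CR, so CR runs at 58.00°; with |CR| = 29.0, R = (38.46, 32.65). Then |UR| = |R − U| = 50.45.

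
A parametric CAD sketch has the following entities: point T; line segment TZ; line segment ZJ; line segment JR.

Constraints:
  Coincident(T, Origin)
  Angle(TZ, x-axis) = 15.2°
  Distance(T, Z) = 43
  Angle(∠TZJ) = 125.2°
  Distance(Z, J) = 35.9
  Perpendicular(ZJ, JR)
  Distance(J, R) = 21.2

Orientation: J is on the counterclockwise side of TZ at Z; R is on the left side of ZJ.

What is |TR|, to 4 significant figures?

62.27

T is at the origin; TZ runs at 15.2° with length 43.0, so Z = 43.0·(cos 15.2°, sin 15.2°) = (41.50, 11.27). ∠TZJ = 125.2°, so ZJ runs at 15.2° + (180° − 125.2°) = 70.00° from the x-axis; with |ZJ| = 35.9, J = Z + 35.9·(cos 70.00°, sin 70.00°) = (53.77, 45.01). ZJ ⟂ JR; with |JR| = 21.2 on the left of ZJ, R = J + 21.2·(-0.9397, 0.3420) = (33.85, 52.26). Then |TR| = |R − T| = 62.27.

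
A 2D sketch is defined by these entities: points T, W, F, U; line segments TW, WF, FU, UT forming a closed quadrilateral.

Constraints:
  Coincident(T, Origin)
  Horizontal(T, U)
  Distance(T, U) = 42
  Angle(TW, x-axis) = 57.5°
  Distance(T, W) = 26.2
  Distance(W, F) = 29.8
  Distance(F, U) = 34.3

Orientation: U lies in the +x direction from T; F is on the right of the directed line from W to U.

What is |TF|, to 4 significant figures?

11.09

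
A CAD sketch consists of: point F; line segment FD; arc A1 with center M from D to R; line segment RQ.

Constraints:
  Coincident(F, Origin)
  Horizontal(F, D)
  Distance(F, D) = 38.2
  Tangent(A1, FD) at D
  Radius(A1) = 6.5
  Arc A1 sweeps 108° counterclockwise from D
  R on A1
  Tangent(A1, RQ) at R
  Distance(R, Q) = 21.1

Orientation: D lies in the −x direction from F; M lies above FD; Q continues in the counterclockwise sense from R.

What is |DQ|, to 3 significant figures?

28.6

F is at the origin; F and D share the same y with |FD| = 38.2 and D on the −x side, so D = (-38.2, 0.00). The tangent condition forces MD to be normal to FD, so M = D + (0, 6.5) = (-38.2, 6.50). On A1, D sits at bearing -90° from M; a 108° counterclockwise sweep puts R at bearing 18°, so R = M + 6.5·(cos 18°, sin 18°) = (-32.0, 8.51). The tangent condition forces MR to be normal to RQ, so RQ runs along (−sin 18°, cos 18°); with |RQ| = 21.1, Q = (-38.5, 28.6). Then |DQ| = |Q − D| = 28.6.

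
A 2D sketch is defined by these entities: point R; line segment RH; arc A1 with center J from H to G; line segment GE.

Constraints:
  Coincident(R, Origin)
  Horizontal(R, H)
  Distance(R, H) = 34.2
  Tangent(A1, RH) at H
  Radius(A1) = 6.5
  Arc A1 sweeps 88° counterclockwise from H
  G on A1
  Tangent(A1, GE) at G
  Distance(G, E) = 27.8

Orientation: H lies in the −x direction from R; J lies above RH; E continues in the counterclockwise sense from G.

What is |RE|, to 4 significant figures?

43.30

R is at the origin; RH is horizontal with |RH| = 34.2 and H on the −x side, so H = (-34.20, 0.000). Since A1 is tangent to RH there, JH ⟂ RH, so J = H + (0, 6.5) = (-34.20, 6.500). On A1, H sits at bearing -90° from J; an 88° counterclockwise sweep puts G at bearing -2°, so G = J + 6.5·(cos -2°, sin -2°) = (-27.70, 6.273). Tangency of A1 to GE means the radius JG is perpendicular to GE, so GE runs along (−sin -2°, cos -2°); with |GE| = 27.8, E = (-26.73, 34.06). Then |RE| = |E − R| = 43.30.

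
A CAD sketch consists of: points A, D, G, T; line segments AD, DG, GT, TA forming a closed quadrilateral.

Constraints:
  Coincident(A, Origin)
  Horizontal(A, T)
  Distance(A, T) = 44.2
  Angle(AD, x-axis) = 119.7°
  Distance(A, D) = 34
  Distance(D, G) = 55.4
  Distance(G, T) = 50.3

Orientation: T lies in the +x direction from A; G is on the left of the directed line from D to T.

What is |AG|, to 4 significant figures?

60.48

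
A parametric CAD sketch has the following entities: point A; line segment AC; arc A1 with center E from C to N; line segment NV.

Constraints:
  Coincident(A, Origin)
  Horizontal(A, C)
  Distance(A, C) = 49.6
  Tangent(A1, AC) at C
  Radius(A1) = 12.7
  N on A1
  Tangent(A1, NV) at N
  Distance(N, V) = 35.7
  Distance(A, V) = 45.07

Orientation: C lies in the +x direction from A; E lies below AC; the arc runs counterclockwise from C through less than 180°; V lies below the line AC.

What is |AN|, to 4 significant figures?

38.86

A is at the origin; A and C share the same y with |AC| = 49.6 and C on the +x side, so C = (49.60, 0.000). The tangent condition forces EC to be normal to AC, so E = C + (0, -12.7) = (49.60, -12.70). Since EN ⟂ NV (tangency), |EV| = √(12.7² + 35.7²) = 37.89 regardless of where N sits on A1. So V lies on both circle(A, 45.07) and circle(E, 37.89); the below-AC intersection is V = (22.42, -39.10). N is the foot of the tangent from V: N = (38.21, -7.082).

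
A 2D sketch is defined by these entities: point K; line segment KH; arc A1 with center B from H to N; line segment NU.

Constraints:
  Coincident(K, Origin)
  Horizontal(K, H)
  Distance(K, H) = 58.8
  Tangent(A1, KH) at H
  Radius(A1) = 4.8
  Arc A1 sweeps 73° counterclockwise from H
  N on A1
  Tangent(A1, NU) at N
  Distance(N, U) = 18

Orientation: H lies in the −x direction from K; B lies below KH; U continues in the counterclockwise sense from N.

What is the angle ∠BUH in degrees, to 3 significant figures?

6.38°

K is at the origin; K and H share the same y with |KH| = 58.8 and H on the −x side, so H = (-58.8, 0.00). The tangent condition forces BH to be normal to KH, so B = H + (0, -4.8) = (-58.8, -4.80). On A1, H sits at bearing 90° from B; a 73° counterclockwise sweep puts N at bearing 163°, so N = B + 4.8·(cos 163°, sin 163°) = (-63.4, -3.40). A1 meets NU tangentially, so BN is at right angles to NU, so NU runs along (−sin 163°, cos 163°); with |NU| = 18.0, U = (-68.7, -20.6). Then cos ∠BUH = UB·UH / (|UB||UH|), giving 6.38°.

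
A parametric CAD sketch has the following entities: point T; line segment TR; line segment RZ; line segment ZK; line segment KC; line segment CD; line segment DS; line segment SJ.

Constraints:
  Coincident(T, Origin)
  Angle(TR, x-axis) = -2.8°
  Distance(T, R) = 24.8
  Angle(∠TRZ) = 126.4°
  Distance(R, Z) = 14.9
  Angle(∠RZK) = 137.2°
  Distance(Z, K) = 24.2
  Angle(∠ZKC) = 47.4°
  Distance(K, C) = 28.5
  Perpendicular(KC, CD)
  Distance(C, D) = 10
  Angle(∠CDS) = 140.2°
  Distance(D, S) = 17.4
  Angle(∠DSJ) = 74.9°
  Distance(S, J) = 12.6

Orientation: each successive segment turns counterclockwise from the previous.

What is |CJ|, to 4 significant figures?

22.55

∠CDS = 140.2° gives DS at -4.000° from the x-axis; with |DS| = 17.4, S = (37.52, 5.782). ∠DSJ = 74.9° gives SJ at 101.1° from the x-axis; with |SJ| = 12.6, J = (35.09, 18.15). Then |CJ| = |J − C| = 22.55.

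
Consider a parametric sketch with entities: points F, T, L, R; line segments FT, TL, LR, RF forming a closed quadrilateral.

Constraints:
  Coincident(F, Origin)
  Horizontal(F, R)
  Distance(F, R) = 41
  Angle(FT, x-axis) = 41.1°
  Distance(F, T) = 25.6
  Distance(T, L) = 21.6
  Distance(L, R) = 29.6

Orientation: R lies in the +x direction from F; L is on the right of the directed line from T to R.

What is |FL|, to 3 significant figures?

12.1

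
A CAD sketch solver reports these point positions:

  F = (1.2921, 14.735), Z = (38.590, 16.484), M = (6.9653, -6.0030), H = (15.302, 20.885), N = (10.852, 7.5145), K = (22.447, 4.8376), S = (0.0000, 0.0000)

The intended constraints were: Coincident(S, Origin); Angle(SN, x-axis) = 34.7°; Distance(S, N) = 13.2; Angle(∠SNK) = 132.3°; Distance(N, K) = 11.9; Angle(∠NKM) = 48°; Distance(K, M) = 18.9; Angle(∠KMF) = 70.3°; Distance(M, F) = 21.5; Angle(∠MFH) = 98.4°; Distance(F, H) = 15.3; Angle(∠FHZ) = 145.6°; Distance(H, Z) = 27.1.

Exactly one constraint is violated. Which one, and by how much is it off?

Distance(H, Z) = 27.1 — off by 3.40.

S = (0.00, 0.00) ✓; SN at 34.70° ✓; |SN| = 13.20 ✓; ∠SNK = 132.3° ✓; |NK| = 11.90 ✓; ∠NKM = 48.00° ✓; |KM| = 18.90 ✓; ∠KMF = 70.30° ✓; |MF| = 21.50 ✓; ∠MFH = 98.40° ✓; |FH| = 15.30 ✓; ∠FHZ = 145.6° ✓; |HZ| = 23.70 ✗.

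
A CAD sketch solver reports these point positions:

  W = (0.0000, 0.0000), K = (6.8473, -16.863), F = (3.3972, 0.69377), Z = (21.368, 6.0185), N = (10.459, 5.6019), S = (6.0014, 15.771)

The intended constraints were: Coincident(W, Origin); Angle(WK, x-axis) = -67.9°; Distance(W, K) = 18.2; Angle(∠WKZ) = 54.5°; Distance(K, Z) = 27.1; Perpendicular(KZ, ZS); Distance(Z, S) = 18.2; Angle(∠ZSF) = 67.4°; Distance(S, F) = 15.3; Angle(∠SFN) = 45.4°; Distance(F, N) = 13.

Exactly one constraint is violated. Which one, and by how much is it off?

Distance(F, N) = 13 — off by 4.40.

W = (0.00, 0.00) ✓; WK at -67.90° ✓; |WK| = 18.20 ✓; ∠WKZ = 54.50° ✓; |KZ| = 27.10 ✓; ∠(KZ, ZS) = 90.00° ✓; |ZS| = 18.20 ✓; ∠ZSF = 67.40° ✓; |SF| = 15.30 ✓; ∠SFN = 45.40° ✓; |FN| = 8.600 ✗.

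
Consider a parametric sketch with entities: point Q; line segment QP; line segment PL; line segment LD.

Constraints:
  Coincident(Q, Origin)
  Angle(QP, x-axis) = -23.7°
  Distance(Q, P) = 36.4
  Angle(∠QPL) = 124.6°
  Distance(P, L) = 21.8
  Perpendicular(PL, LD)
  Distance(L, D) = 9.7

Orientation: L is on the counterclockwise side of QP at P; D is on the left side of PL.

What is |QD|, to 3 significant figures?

47.1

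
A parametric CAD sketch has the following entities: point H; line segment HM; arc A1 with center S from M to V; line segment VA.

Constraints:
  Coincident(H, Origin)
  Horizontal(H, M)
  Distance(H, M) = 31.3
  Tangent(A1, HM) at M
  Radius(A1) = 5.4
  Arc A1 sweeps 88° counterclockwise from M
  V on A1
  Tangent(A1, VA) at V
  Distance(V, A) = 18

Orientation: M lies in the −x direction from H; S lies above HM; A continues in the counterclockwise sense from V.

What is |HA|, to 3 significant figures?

34.3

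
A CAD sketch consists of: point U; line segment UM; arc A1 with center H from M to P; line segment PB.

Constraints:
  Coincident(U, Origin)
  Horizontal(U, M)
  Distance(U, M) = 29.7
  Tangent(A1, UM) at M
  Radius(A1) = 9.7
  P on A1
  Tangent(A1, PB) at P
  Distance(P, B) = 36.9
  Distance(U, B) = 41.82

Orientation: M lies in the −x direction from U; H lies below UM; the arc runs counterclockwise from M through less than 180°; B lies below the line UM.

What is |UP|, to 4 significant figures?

39.85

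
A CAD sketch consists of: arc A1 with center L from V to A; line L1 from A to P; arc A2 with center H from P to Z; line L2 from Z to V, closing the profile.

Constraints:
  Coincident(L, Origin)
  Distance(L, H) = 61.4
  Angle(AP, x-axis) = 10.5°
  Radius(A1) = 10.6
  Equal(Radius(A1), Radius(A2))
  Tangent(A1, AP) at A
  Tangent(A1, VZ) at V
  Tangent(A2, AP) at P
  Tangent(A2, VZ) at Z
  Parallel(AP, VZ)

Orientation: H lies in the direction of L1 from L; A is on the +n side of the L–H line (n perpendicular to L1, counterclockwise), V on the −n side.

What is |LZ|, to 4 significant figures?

62.31

The slot axis is L1's direction at 10.5°, so u = (cos 10.5°, sin 10.5°) = (0.9833, 0.1822) and n = (−sin 10.5°, cos 10.5°) = (-0.1822, 0.9833). L is at the origin and H lies 61.4 along u from L, so H = 61.4·u = (60.37, 11.19). Tangency of A1 to both parallel lines with radius 10.6 puts A and V at L ± 10.6·n: A = (-1.932, 10.42), V = (1.932, -10.42). Equal radii place P and Z the same way about H: P = H + 10.6·n = (58.44, 21.61), Z = H − 10.6·n = (62.30, 0.7668). Then |LZ| = |Z − L| = 62.31.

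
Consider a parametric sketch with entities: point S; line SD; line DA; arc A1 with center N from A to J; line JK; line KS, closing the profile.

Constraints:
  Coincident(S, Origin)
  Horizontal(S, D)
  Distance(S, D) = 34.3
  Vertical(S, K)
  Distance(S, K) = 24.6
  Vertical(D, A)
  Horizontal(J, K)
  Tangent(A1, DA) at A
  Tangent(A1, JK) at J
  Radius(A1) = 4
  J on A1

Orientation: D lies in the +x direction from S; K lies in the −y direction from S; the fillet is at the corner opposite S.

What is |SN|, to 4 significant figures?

36.64

S is at the origin; SD is horizontal with |SD| = 34.3 and D on the +x side, so D = (34.30, 0.000). SK is vertical with |SK| = 24.6 and K on the −y side, so K = (0.000, -24.60). The virtual corner opposite S is at (34.30, -24.60). A1 meets DA tangentially, so NA is at right angles to DA and A1 meets JK tangentially, so NJ is at right angles to JK, with radius 4.0, so the center N sits 4.0 in from both sides at N = (30.30, -20.60). Then |SN| = |N − S| = 36.64.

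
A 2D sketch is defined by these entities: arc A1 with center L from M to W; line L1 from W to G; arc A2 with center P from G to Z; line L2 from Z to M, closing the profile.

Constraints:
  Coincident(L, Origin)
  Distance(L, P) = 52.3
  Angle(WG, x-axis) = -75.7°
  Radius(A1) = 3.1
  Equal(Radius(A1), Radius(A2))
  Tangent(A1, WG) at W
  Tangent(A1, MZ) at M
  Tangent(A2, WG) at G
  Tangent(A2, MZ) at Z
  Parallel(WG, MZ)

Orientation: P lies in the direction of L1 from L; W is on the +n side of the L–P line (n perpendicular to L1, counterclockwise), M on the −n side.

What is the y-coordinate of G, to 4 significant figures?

-49.91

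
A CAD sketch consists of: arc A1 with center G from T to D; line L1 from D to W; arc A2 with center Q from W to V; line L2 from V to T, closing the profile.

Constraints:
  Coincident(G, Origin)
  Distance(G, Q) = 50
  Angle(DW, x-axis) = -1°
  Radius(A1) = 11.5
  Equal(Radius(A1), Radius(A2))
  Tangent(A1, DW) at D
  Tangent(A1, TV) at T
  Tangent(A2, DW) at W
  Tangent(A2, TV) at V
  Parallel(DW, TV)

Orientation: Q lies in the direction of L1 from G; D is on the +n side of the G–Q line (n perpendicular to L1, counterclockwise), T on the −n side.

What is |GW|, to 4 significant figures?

51.31

The slot axis is L1's direction at -1.0°, so u = (cos -1.0°, sin -1.0°) = (0.9998, -0.01745) and n = (−sin -1.0°, cos -1.0°) = (0.01745, 0.9998). G is at the origin and Q lies 50.0 along u from G, so Q = 50.0·u = (49.99, -0.8726). Tangency of A1 to both parallel lines with radius 11.5 puts D and T at G ± 11.5·n: D = (0.2007, 11.50), T = (-0.2007, -11.50). Equal radii place W and V the same way about Q: W = Q + 11.5·n = (50.19, 10.63), V = Q − 11.5·n = (49.79, -12.37). Then |GW| = |W − G| = 51.31.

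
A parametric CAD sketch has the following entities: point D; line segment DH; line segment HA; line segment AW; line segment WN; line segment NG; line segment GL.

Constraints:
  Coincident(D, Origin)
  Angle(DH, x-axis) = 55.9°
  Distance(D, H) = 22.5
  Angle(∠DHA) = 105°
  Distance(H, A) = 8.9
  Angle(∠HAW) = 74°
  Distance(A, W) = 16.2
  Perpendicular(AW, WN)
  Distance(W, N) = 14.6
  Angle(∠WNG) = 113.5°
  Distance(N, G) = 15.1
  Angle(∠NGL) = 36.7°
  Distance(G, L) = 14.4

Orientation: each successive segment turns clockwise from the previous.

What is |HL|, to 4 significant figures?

7.069

∠WNG = 113.5° gives NG at 78.40° from the x-axis; with |NG| = 15.1, G = (2.801, 25.65). ∠NGL = 36.7° gives GL at -64.90° from the x-axis; with |GL| = 14.4, L = (8.909, 12.61). Then |HL| = |L − H| = 7.069.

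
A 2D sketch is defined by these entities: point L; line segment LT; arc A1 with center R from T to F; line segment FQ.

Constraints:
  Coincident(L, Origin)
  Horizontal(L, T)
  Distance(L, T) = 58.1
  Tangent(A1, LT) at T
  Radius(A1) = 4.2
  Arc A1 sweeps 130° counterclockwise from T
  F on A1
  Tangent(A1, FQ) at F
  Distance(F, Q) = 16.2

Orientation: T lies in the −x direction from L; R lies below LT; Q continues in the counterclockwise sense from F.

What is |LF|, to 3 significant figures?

61.7

L is at the origin; LT is horizontal with |LT| = 58.1 and T on the −x side, so T = (-58.1, 0.00). A1 meets LT tangentially, so RT is at right angles to LT, so R = T + (0, -4.2) = (-58.1, -4.20). On A1, T sits at bearing 90° from R; a 130° counterclockwise sweep puts F at bearing 220°, so F = R + 4.2·(cos 220°, sin 220°) = (-61.3, -6.90). Then |LF| = |F − L| = 61.7.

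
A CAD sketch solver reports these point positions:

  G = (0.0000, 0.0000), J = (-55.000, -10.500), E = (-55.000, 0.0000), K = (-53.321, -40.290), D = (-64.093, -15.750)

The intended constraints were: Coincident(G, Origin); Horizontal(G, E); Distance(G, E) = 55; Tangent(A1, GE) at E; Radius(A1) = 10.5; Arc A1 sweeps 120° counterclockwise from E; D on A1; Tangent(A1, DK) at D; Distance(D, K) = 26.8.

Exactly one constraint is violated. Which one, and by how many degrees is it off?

Tangent(A1, DK) at D — off by 6.30°.

G = (0.00, 0.00) ✓; G.y = 0.00, E.y = 0.00 ✓; |GE| = 55.00 ✓; ∠(JE, EG) = 90.00° ✓; |JE| = 10.50 ✓; bearing(J→D) − bearing(J→E) = 120.0° ✓; |JD| = 10.50 ✓; ∠(JD, DK) = 96.30° ✗; |DK| = 26.80 ✓.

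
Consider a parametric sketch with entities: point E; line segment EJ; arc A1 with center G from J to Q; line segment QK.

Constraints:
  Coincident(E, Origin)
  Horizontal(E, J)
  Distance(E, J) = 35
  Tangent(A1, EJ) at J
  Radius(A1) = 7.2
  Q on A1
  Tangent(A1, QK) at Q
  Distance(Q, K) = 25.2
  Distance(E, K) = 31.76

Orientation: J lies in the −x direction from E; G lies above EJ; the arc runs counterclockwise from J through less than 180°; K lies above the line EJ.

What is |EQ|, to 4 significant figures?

28.83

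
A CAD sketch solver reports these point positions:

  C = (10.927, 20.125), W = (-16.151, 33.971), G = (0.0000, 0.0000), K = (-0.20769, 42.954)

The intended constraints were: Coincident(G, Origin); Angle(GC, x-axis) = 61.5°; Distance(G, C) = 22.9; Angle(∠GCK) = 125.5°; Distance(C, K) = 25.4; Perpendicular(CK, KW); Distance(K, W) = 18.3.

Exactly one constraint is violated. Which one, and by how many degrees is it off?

Perpendicular(CK, KW) — off by 3.40°.

G = (0.00, 0.00) ✓; GC at 61.50° ✓; |GC| = 22.90 ✓; ∠GCK = 125.5° ✓; |CK| = 25.40 ✓; ∠(CK, KW) = 93.40° ✗; |KW| = 18.30 ✓.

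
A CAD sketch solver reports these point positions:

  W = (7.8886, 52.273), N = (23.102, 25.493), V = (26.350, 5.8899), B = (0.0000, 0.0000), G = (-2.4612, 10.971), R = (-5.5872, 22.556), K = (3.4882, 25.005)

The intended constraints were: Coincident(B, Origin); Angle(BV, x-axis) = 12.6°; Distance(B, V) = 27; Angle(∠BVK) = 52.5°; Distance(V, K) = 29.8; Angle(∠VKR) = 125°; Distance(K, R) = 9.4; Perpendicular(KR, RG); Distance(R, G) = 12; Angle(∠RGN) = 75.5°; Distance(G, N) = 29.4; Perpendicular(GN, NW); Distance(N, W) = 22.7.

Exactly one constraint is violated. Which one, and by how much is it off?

Distance(N, W) = 22.7 — off by 8.10.

B = (0.00, 0.00) ✓; BV at 12.60° ✓; |BV| = 27.00 ✓; ∠BVK = 52.50° ✓; |VK| = 29.80 ✓; ∠VKR = 125.0° ✓; |KR| = 9.400 ✓; ∠(KR, RG) = 90.00° ✓; |RG| = 12.00 ✓; ∠RGN = 75.50° ✓; |GN| = 29.40 ✓; ∠(GN, NW) = 90.00° ✓; |NW| = 30.80 ✗.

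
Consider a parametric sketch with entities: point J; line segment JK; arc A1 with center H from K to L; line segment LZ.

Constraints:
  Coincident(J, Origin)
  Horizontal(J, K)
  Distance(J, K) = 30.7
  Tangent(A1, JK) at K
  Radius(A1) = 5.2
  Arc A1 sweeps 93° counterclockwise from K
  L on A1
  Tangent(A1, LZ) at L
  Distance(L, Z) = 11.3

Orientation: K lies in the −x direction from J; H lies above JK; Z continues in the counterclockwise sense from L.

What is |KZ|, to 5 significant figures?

17.377

On A1, K sits at bearing -90° from H; a 93° counterclockwise sweep puts L at bearing 3°, so L = H + 5.2·(cos 3°, sin 3°) = (-25.507, 5.4721). Tangency of A1 to LZ means the radius HL is perpendicular to LZ, so LZ runs along (−sin 3°, cos 3°); with |LZ| = 11.3, Z = (-26.099, 16.757). Then |KZ| = |Z − K| = 17.377.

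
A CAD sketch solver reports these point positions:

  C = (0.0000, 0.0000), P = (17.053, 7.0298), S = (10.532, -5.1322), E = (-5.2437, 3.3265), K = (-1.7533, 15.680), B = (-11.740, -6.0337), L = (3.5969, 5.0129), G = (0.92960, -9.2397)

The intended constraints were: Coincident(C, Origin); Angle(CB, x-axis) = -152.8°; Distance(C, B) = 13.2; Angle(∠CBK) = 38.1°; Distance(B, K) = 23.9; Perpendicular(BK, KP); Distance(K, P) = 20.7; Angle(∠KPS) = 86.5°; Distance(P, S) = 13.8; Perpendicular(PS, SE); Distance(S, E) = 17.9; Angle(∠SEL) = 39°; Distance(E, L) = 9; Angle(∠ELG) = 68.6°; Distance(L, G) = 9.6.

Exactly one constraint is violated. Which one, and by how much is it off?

Distance(L, G) = 9.6 — off by 4.90.

C = (0.00, 0.00) ✓; CB at -152.8° ✓; |CB| = 13.20 ✓; ∠CBK = 38.10° ✓; |BK| = 23.90 ✓; ∠(BK, KP) = 90.00° ✓; |KP| = 20.70 ✓; ∠KPS = 86.50° ✓; |PS| = 13.80 ✓; ∠(PS, SE) = 90.00° ✓; |SE| = 17.90 ✓; ∠SEL = 39.00° ✓; |EL| = 9.000 ✓; ∠ELG = 68.60° ✓; |LG| = 14.50 ✗.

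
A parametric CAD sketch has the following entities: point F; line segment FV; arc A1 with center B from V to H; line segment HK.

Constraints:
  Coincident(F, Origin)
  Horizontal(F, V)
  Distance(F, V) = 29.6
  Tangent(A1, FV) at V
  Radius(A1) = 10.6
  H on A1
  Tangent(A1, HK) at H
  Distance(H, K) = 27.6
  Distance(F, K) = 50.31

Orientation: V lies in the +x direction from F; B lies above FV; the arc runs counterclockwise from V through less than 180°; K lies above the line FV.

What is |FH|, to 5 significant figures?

42.041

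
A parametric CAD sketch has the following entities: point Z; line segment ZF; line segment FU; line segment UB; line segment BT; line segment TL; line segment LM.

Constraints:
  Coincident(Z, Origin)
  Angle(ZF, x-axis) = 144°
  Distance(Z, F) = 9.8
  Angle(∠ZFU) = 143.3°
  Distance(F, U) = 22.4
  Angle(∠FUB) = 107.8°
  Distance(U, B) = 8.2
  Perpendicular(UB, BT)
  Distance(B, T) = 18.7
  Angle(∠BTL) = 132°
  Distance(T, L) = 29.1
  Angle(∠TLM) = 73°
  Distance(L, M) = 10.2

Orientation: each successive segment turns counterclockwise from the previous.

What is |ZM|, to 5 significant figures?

14.162

∠BTL = 132.0° gives TL at 30.900° from the x-axis; with |TL| = 29.1, L = (10.105, 7.0946). ∠TLM = 73.0° gives LM at 137.90° from the x-axis; with |LM| = 10.2, M = (2.5370, 13.933). Then |ZM| = |M − Z| = 14.162.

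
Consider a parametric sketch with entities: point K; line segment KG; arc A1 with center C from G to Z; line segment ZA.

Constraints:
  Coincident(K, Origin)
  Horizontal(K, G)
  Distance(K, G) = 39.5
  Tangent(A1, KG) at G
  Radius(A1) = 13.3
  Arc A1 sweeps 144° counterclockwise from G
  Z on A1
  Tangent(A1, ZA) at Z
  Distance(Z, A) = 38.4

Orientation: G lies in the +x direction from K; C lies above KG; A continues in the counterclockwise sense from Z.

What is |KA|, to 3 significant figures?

49.4

K is at the origin; K and G share the same y with |KG| = 39.5 and G on the +x side, so G = (39.5, 0.00). Since A1 is tangent to KG there, CG ⟂ KG, so C = G + (0, 13.3) = (39.5, 13.3). On A1, G sits at bearing -90° from C; a 144° counterclockwise sweep puts Z at bearing 54°, so Z = C + 13.3·(cos 54°, sin 54°) = (47.3, 24.1). Tangency of A1 to ZA means the radius CZ is perpendicular to ZA, so ZA runs along (−sin 54°, cos 54°); with |ZA| = 38.4, A = (16.3, 46.6). Then |KA| = |A − K| = 49.4.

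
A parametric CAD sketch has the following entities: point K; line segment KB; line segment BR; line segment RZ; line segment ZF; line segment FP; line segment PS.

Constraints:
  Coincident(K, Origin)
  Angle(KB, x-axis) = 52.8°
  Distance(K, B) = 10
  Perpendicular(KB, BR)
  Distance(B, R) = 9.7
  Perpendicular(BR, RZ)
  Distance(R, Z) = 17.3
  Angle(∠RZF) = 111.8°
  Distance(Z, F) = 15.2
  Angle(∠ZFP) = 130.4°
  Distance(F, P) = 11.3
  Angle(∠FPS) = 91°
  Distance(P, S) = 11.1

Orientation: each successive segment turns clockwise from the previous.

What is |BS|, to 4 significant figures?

12.20

K is at the origin; KB runs at 52.8° with length 10.0, so B = (6.046, 7.965). The perpendicularity gives BR at right angles to KB, so BR runs at -37.20°; with |BR| = 9.7, R = (13.77, 2.101). The perpendicularity gives RZ at right angles to BR, so RZ runs at -127.2°; with |RZ| = 17.3, Z = (3.313, -11.68). ∠RZF = 111.8° gives ZF at 164.6° from the x-axis; with |ZF| = 15.2, F = (-11.34, -7.643). ∠ZFP = 130.4° gives FP at 115.0° from the x-axis; with |FP| = 11.3, P = (-16.12, 2.598). ∠FPS = 91.0° gives PS at 26.00° from the x-axis; with |PS| = 11.1, S = (-6.140, 7.464). Then |BS| = |S − B| = 12.20.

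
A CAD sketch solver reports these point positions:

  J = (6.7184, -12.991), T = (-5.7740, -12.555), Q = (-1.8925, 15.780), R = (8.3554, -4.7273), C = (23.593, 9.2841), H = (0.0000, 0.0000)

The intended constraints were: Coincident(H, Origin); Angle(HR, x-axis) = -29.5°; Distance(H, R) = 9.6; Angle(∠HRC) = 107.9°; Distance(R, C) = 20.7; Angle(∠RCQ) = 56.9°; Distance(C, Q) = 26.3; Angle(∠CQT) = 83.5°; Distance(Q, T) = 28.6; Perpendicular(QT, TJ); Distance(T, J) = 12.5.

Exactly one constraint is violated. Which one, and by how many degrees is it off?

Perpendicular(QT, TJ) — off by 5.80°.

H = (0.00, 0.00) ✓; HR at -29.50° ✓; |HR| = 9.600 ✓; ∠HRC = 107.9° ✓; |RC| = 20.70 ✓; ∠RCQ = 56.90° ✓; |CQ| = 26.30 ✓; ∠CQT = 83.50° ✓; |QT| = 28.60 ✓; ∠(QT, TJ) = 95.80° ✗; |TJ| = 12.50 ✓.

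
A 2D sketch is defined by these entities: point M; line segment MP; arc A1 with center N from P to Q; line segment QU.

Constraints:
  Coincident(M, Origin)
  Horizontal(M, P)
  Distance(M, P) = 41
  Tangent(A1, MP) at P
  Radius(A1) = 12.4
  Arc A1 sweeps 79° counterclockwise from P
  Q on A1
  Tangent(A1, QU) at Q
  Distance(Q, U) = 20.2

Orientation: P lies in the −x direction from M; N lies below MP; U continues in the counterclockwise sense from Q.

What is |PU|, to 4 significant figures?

33.89

M is at the origin; M and P share the same y with |MP| = 41.0 and P on the −x side, so P = (-41.00, 0.000). Since A1 is tangent to MP there, NP ⟂ MP, so N = P + (0, -12.4) = (-41.00, -12.40). On A1, P sits at bearing 90° from N; a 79° counterclockwise sweep puts Q at bearing 169°, so Q = N + 12.4·(cos 169°, sin 169°) = (-53.17, -10.03). The tangent condition forces NQ to be normal to QU, so QU runs along (−sin 169°, cos 169°); with |QU| = 20.2, U = (-57.03, -29.86). Then |PU| = |U − P| = 33.89.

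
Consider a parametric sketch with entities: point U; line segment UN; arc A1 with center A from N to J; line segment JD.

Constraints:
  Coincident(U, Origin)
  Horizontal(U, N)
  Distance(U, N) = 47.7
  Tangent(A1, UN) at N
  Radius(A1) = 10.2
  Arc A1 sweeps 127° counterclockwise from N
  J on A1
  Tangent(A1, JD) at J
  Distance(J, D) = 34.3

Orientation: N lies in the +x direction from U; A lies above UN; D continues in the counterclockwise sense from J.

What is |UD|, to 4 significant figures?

56.14

On A1, N sits at bearing -90° from A; a 127° counterclockwise sweep puts J at bearing 37°, so J = A + 10.2·(cos 37°, sin 37°) = (55.85, 16.34). A1 meets JD tangentially, so AJ is at right angles to JD, so JD runs along (−sin 37°, cos 37°); with |JD| = 34.3, D = (35.20, 43.73). Then |UD| = |D − U| = 56.14.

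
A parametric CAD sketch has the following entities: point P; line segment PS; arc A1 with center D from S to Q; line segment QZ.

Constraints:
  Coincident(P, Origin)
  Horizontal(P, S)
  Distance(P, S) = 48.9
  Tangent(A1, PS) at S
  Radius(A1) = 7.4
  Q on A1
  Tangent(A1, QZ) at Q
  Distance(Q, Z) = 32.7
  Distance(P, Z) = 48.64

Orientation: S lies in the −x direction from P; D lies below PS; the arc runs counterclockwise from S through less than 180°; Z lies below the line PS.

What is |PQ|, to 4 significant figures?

55.74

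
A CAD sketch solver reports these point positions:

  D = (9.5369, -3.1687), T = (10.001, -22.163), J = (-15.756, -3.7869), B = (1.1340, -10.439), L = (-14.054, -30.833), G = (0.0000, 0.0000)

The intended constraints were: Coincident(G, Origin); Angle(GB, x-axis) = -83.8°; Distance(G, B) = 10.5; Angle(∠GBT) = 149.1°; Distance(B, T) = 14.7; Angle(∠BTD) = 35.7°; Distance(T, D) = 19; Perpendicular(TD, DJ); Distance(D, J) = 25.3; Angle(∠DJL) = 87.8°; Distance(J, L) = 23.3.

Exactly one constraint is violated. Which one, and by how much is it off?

Distance(J, L) = 23.3 — off by 3.80.

G = (0.00, 0.00) ✓; GB at -83.80° ✓; |GB| = 10.50 ✓; ∠GBT = 149.1° ✓; |BT| = 14.70 ✓; ∠BTD = 35.70° ✓; |TD| = 19.00 ✓; ∠(TD, DJ) = 90.00° ✓; |DJ| = 25.30 ✓; ∠DJL = 87.80° ✓; |JL| = 27.10 ✗.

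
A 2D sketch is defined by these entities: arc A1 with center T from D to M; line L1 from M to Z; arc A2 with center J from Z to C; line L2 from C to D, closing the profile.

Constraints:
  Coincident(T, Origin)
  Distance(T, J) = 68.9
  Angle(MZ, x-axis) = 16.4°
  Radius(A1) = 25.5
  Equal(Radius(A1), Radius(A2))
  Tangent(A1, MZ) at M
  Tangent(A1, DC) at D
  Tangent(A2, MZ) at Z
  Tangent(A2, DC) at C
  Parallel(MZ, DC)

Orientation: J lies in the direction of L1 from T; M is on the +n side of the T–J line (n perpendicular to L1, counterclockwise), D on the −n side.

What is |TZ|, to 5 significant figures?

73.467

The slot axis is L1's direction at 16.4°, so u = (cos 16.4°, sin 16.4°) = (0.95931, 0.28234) and n = (−sin 16.4°, cos 16.4°) = (-0.28234, 0.95931). T is at the origin and J lies 68.9 along u from T, so J = 68.9·u = (66.097, 19.453). Tangency of A1 to both parallel lines with radius 25.5 puts M and D at T ± 25.5·n: M = (-7.1997, 24.463), D = (7.1997, -24.463). Equal radii place Z and C the same way about J: Z = J + 25.5·n = (58.897, 43.916), C = J − 25.5·n = (73.296, -5.0092). Then |TZ| = |Z − T| = 73.467.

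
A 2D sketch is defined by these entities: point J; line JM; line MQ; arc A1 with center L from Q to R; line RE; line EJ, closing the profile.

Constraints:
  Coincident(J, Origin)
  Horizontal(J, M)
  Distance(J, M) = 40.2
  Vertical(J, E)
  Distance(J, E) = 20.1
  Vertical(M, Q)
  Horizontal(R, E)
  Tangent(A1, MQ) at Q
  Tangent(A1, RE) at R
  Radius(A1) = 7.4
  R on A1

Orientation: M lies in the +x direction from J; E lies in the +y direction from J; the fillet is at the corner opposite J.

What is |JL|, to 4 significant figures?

35.17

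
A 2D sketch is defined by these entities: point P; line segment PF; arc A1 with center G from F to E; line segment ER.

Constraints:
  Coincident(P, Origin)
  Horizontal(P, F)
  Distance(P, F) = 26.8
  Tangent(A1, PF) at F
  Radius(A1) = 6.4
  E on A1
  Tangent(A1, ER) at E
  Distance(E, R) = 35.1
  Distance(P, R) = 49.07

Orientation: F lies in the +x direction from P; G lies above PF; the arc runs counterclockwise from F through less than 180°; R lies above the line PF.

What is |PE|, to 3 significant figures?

34.0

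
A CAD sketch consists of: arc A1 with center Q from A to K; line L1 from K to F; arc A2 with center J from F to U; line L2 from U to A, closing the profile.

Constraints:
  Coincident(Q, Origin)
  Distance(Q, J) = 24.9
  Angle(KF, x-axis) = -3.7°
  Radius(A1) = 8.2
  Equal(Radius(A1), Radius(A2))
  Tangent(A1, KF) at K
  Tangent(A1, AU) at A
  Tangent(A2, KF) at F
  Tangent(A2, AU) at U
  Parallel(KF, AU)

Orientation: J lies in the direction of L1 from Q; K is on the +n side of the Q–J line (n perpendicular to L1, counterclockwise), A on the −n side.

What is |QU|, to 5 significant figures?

26.215

The slot axis is L1's direction at -3.7°, so u = (cos -3.7°, sin -3.7°) = (0.99792, -0.064532) and n = (−sin -3.7°, cos -3.7°) = (0.064532, 0.99792). Q is at the origin and J lies 24.9 along u from Q, so J = 24.9·u = (24.848, -1.6069). Tangency of A1 to both parallel lines with radius 8.2 puts K and A at Q ± 8.2·n: K = (0.52916, 8.1829), A = (-0.52916, -8.1829). Equal radii place F and U the same way about J: F = J + 8.2·n = (25.377, 6.5761), U = J − 8.2·n = (24.319, -9.7898). Then |QU| = |U − Q| = 26.215.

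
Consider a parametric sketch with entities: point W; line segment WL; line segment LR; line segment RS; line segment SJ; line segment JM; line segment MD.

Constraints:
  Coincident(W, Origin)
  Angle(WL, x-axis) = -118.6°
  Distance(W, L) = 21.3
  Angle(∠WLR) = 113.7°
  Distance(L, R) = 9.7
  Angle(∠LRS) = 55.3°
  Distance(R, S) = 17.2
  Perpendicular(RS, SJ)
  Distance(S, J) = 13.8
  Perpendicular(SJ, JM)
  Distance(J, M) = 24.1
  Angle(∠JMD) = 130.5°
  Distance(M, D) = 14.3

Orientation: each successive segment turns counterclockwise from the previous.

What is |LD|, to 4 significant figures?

22.29

W is at the origin; WL runs at -118.6° with length 21.3, so L = (-10.20, -18.70). ∠WLR = 113.7° gives LR at -52.30° from the x-axis; with |LR| = 9.7, R = (-4.264, -26.38). ∠LRS = 55.3° gives RS at 72.40° from the x-axis; with |RS| = 17.2, S = (0.9364, -9.981). RS ⟂ SJ, so SJ runs at 162.4°; with |SJ| = 13.8, J = (-12.22, -5.808). SJ ⟂ JM, so JM runs at -107.6°; with |JM| = 24.1, M = (-19.50, -28.78). ∠JMD = 130.5° gives MD at -58.10° from the x-axis; with |MD| = 14.3, D = (-11.95, -40.92). Then |LD| = |D − L| = 22.29.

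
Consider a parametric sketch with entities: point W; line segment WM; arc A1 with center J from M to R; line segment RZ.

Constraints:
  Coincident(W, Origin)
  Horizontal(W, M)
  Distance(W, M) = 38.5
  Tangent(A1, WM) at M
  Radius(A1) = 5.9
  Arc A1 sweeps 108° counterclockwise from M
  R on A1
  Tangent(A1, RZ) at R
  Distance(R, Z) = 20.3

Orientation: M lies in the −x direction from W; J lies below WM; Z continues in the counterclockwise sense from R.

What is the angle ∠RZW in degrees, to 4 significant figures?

72.46°

On A1, M sits at bearing 90° from J; a 108° counterclockwise sweep puts R at bearing 198°, so R = J + 5.9·(cos 198°, sin 198°) = (-44.11, -7.723). Tangency of A1 to RZ means the radius JR is perpendicular to RZ, so RZ runs along (−sin 198°, cos 198°); with |RZ| = 20.3, Z = (-37.84, -27.03). Then cos ∠RZW = ZR·ZW / (|ZR||ZW|), giving 72.46°.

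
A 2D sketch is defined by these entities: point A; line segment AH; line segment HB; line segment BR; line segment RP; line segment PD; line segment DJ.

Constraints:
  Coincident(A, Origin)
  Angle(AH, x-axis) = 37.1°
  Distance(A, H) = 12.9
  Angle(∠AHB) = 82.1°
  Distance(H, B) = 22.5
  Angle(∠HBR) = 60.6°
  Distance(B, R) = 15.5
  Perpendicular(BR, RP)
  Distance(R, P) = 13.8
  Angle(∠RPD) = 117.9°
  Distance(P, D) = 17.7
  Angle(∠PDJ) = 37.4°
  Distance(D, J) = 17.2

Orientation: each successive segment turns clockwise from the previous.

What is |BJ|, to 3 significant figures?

9.56

A is at the origin; AH runs at 37.1° with length 12.9, so H = (10.3, 7.78). ∠AHB = 82.1° gives HB at -60.8° from the x-axis; with |HB| = 22.5, B = (21.3, -11.9). ∠HBR = 60.6° gives BR at 180° from the x-axis; with |BR| = 15.5, R = (5.77, -11.8). The perpendicularity gives RP at right angles to BR, so RP runs at 89.8°; with |RP| = 13.8, P = (5.81, 1.99). ∠RPD = 117.9° gives PD at 27.7° from the x-axis; with |PD| = 17.7, D = (21.5, 10.2). ∠PDJ = 37.4° gives DJ at -115° from the x-axis; with |DJ| = 17.2, J = (14.2, -5.38). Then |BJ| = |J − B| = 9.56.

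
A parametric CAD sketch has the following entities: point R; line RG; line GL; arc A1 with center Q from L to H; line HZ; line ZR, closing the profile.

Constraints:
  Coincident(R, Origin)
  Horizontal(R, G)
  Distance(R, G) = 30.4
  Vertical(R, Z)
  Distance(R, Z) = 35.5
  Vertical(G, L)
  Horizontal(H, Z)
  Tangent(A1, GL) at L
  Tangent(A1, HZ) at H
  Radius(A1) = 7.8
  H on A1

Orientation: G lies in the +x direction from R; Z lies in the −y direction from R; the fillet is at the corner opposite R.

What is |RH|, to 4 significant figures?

42.08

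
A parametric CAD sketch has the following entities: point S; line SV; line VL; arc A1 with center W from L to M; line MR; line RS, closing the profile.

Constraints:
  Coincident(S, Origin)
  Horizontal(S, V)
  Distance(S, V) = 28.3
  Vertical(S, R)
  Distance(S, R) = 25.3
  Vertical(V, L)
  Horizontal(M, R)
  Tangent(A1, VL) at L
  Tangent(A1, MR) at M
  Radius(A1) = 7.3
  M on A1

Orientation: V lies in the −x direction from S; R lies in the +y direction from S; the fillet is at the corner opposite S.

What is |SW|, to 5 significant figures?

27.659

S is at the origin; S and V share the same y with |SV| = 28.3 and V on the −x side, so V = (-28.300, 0.0000). SR is vertical with |SR| = 25.3 and R on the +y side, so R = (0.0000, 25.300). The virtual corner opposite S is at (-28.300, 25.300). The tangent condition forces WL to be normal to VL and the tangent condition forces WM to be normal to MR, with radius 7.3, so the center W sits 7.3 in from both sides at W = (-21.000, 18.000). Then |SW| = |W − S| = 27.659.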